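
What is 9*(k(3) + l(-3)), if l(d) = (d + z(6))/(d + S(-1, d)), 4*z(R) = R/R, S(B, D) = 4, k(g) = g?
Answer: 9/4 ≈ 2.2500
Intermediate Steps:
z(R) = ¼ (z(R) = (R/R)/4 = (¼)*1 = ¼)
l(d) = (¼ + d)/(4 + d) (l(d) = (d + ¼)/(d + 4) = (¼ + d)/(4 + d))
9*(k(3) + l(-3)) = 9*(3 + (¼ - 3)/(4 - 3)) = 9*(3 - 11/4/1) = 9*(3 + 1*(-11/4)) = 9*(3 - 11/4) = 9*(¼) = 9/4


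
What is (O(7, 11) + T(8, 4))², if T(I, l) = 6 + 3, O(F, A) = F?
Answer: 256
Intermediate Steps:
T(I, l) = 9
(O(7, 11) + T(8, 4))² = (7 + 9)² = 16² = 256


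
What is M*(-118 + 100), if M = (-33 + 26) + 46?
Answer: -702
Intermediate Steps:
M = 39 (M = -7 + 46 = 39)
M*(-118 + 100) = 39*(-118 + 100) = 39*(-18) = -702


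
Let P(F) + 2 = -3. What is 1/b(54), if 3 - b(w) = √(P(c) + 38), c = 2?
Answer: -⅛ - √33/24 ≈ -0.36436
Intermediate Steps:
P(F) = -5 (P(F) = -2 - 3 = -5)
b(w) = 3 - √33 (b(w) = 3 - √(-5 + 38) = 3 - √33)
1/b(54) = 1/(3 - √33)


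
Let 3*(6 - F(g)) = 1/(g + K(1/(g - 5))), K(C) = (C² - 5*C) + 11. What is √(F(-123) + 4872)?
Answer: 11*√1220876285360622/5503101 ≈ 69.843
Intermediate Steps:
K(C) = 11 + C² - 5*C
F(g) = 6 - 1/(3*(11 + g + (-5 + g)⁻² - 5/(-5 + g))) (F(g) = 6 - 1/(3*(g + (11 + (1/(g - 5))² - 5/(g - 5)))) = 6 - 1/(3*(g + (11 + (1/(-5 + g))² - 5/(-5 + g)))) = 6 - 1/(3*(g + (11 + (-5 + g)⁻² - 5/(-5 + g)))) = 6 - 1/(3*(11 + g + (-5 + g)⁻² - 5/(-5 + g))))
√(F(-123) + 4872) = √((5393 - 1610*(-123) + 17*(-123)² + 18*(-123)³)/(3*(301 + (-123)² + (-123)³ - 90*(-123))) + 4872) = √((5393 + 198030 + 17*15129 + 18*(-1860867))/(3*(301 + 15129 - 1860867 + 11070)) + 4872) = √((⅓)*(5393 + 198030 + 257193 - 33495606)/(-1834367) + 4872) = √((⅓)*(-1/1834367)*(-33034990) + 4872) = √(33034990/5503101 + 4872) = √(26844143062/5503101) = 11*√1220876285360622/5503101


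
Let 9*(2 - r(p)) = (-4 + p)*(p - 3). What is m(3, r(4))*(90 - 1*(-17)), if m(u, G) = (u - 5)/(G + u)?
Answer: -214/5 ≈ -42.800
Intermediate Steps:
r(p) = 2 - (-4 + p)*(-3 + p)/9 (r(p) = 2 - (-4 + p)*(p - 3)/9 = 2 - (-4 + p)*(-3 + p)/9)
m(u, G) = (-5 + u)/(G + u)
m(3, r(4))*(90 - 1*(-17)) = ((-5 + 3)/((2/3 - 1/9*4**2 + (7/9)*4) + 3))*(90 - 1*(-17)) = (-2/((2/3 - 1/9*16 + 28/9) + 3))*(90 + 17) = (-2/((2/3 - 16/9 + 28/9) + 3))*107 = (-2/(2 + 3))*107 = (-2/5)*107 = ((1/5)*(-2))*107 = -2/5*107 = -214/5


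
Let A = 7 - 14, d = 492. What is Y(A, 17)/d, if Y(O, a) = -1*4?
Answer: -1/123 ≈ -0.0081301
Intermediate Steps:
A = -7
Y(O, a) = -4
Y(A, 17)/d = -4/492 = -4*1/492 = -1/123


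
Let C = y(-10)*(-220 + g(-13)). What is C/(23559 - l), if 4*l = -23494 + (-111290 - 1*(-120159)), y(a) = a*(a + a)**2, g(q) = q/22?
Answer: 38824000/1197471 ≈ 32.422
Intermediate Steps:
g(q) = q/22 (g(q) = q*(1/22) = q/22)
y(a) = 4*a**3 (y(a) = a*(2*a)**2 = a*(4*a**2) = 4*a**3)
l = -14625/4 (l = (-23494 + (-111290 - 1*(-120159)))/4 = (-23494 + (-111290 + 120159))/4 = (-23494 + 8869)/4 = (1/4)*(-14625) = -14625/4 ≈ -3656.3)
C = 9706000/11 (C = (4*(-10)**3)*(-220 + (1/22)*(-13)) = (4*(-1000))*(-220 - 13/22) = -4000*(-4853/22) = 9706000/11 ≈ 8.8236e+5)
C/(23559 - l) = 9706000/(11*(23559 - 1*(-14625/4))) = 9706000/(11*(23559 + 14625/4)) = 9706000/(11*(108861/4)) = (9706000/11)*(4/108861) = 38824000/1197471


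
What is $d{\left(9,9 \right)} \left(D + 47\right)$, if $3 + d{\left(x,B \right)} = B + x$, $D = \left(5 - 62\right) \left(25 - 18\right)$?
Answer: $-5280$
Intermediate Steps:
$D = -399$ ($D = \left(-57\right) 7 = -399$)
$d{\left(x,B \right)} = -3 + B + x$ ($d{\left(x,B \right)} = -3 + \left(B + x\right) = -3 + B + x$)
$d{\left(9,9 \right)} \left(D + 47\right) = \left(-3 + 9 + 9\right) \left(-399 + 47\right) = 15 \left(-352\right) = -5280$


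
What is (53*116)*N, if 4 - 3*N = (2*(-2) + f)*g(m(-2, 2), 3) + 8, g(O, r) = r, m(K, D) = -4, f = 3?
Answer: -6148/3 ≈ -2049.3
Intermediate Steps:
N = -⅓ (N = 4/3 - ((2*(-2) + 3)*3 + 8)/3 = 4/3 - ((-4 + 3)*3 + 8)/3 = 4/3 - (-1*3 + 8)/3 = 4/3 - (-3 + 8)/3 = 4/3 - ⅓*5 = 4/3 - 5/3 = -⅓ ≈ -0.33333)
(53*116)*N = (53*116)*(-⅓) = 6148*(-⅓) = -6148/3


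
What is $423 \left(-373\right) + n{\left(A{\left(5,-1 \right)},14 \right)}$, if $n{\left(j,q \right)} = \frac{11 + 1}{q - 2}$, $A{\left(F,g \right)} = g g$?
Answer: $-157778$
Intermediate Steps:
$A{\left(F,g \right)} = g^{2}$
$n{\left(j,q \right)} = \frac{12}{-2 + q}$
$423 \left(-373\right) + n{\left(A{\left(5,-1 \right)},14 \right)} = 423 \left(-373\right) + \frac{12}{-2 + 14} = -157779 + \frac{12}{12} = -157779 + 12 \cdot \frac{1}{12} = -157779 + 1 = -157778$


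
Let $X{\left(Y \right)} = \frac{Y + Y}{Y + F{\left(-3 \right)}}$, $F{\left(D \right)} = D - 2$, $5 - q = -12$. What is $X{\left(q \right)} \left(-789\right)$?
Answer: $- \frac{4471}{2} \approx -2235.5$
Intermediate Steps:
$q = 17$ ($q = 5 - -12 = 5 + 12 = 17$)
$F{\left(D \right)} = -2 + D$ ($F{\left(D \right)} = D - 2 = -2 + D$)
$X{\left(Y \right)} = \frac{2 Y}{-5 + Y}$ ($X{\left(Y \right)} = \frac{Y + Y}{Y - 5} = \frac{2 Y}{Y - 5} = \frac{2 Y}{-5 + Y}$)
$X{\left(q \right)} \left(-789\right) = 2 \cdot 17 \frac{1}{-5 + 17} \left(-789\right) = 2 \cdot 17 \cdot \frac{1}{12} \left(-789\right) = \frac{17}{6} \left(-789\right) = - \frac{4471}{2}$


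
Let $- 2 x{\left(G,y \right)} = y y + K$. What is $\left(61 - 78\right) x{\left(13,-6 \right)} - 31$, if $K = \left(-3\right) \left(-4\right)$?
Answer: $377$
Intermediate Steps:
$K = 12$
$x{\left(G,y \right)} = -6 - \frac{y^{2}}{2}$ ($x{\left(G,y \right)} = - \frac{y y + 12}{2} = - \frac{y^{2} + 12}{2} = - \frac{12 + y^{2}}{2} = -6 - \frac{y^{2}}{2}$)
$\left(61 - 78\right) x{\left(13,-6 \right)} - 31 = \left(61 - 78\right) \left(-6 - \frac{\left(-6\right)^{2}}{2}\right) - 31 = - 17 \left(-6 - 18\right) - 31 = \left(-17\right) \left(-24\right) - 31 = 408 - 31 = 377$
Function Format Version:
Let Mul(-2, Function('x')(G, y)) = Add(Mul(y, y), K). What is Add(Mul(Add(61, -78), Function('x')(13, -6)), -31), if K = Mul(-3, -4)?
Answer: 377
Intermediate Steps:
K = 12
Function('x')(G, y) = Add(-6, Mul(Rational(-1, 2), Pow(y, 2))) (Function('x')(G, y) = Mul(Rational(-1, 2), Add(Mul(y, y), 12)) = Mul(Rational(-1, 2), Add(Pow(y, 2), 12)) = Mul(Rational(-1, 2), Add(12, Pow(y, 2))) = Add(-6, Mul(Rational(-1, 2), Pow(y, 2))))
Add(Mul(Add(61, -78), Function('x')(13, -6)), -31) = Add(Mul(Add(61, -78), Add(-6, Mul(Rational(-1, 2), Pow(-6, 2)))), -31) = Add(Mul(-17, Add(-6, Mul(Rational(-1, 2), 36))), -31) = Add(Mul(-17, Add(-6, -18)), -31) = Add(Mul(-17, -24), -31) = Add(408, -31) = 377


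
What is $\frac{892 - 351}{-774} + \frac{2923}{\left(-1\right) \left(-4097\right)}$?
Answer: $\frac{45925}{3171078} \approx 0.014482$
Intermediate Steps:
$\frac{892 - 351}{-774} + \frac{2923}{\left(-1\right) \left(-4097\right)} = 541 \left(- \frac{1}{774}\right) + \frac{2923}{4097} = - \frac{541}{774} + 2923 \cdot \frac{1}{4097} = - \frac{541}{774} + \frac{2923}{4097} = \frac{45925}{3171078}$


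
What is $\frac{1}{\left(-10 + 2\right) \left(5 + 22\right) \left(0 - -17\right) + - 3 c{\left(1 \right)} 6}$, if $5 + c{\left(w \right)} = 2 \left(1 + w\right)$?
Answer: $- \frac{1}{3654} \approx -0.00027367$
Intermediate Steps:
$c{\left(w \right)} = -3 + 2 w$ ($c{\left(w \right)} = -5 + 2 \left(1 + w\right) = -5 + \left(2 + 2 w\right) = -3 + 2 w$)
$\frac{1}{\left(-10 + 2\right) \left(5 + 22\right) \left(0 - -17\right) + - 3 c{\left(1 \right)} 6} = \frac{1}{\left(-10 + 2\right) \left(5 + 22\right) \left(0 - -17\right) + - 3 \left(-3 + 2 \cdot 1\right) 6} = \frac{1}{\left(-8\right) 27 \left(0 + 17\right) + - 3 \left(-3 + 2\right) 6} = \frac{1}{\left(-216\right) 17 + \left(-3\right) \left(-1\right) 6} = \frac{1}{-3672 + 3 \cdot 6} = \frac{1}{-3672 + 18} = \frac{1}{-3654} = - \frac{1}{3654}$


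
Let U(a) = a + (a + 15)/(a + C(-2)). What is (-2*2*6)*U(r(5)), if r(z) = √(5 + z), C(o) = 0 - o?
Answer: 80 - 76*√10 ≈ -160.33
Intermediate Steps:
C(o) = -o
U(a) = a + (15 + a)/(2 + a) (U(a) = a + (a + 15)/(a - 1*(-2)) = a + (15 + a)/(a + 2) = a + (15 + a)/(2 + a))
(-2*2*6)*U(r(5)) = (-2*2*6)*((15 + (√(5 + 5))² + 3*√(5 + 5))/(2 + √(5 + 5))) = (-4*6)*((15 + (√10)² + 3*√10)/(2 + √10)) = -24*(15 + 10 + 3*√10)/(2 + √10) = -24*(25 + 3*√10)/(2 + √10)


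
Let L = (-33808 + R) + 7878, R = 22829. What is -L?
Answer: 3101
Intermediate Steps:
L = -3101 (L = (-33808 + 22829) + 7878 = -10979 + 7878 = -3101)
-L = -1*(-3101) = 3101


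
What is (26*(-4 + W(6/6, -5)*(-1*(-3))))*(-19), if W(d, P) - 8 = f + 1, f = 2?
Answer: -14326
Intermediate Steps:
W(d, P) = 11 (W(d, P) = 8 + (2 + 1) = 8 + 3 = 11)
(26*(-4 + W(6/6, -5)*(-1*(-3))))*(-19) = (26*(-4 + 11*(-1*(-3))))*(-19) = (26*(-4 + 11*3))*(-19) = (26*(-4 + 33))*(-19) = (26*29)*(-19) = 754*(-19) = -14326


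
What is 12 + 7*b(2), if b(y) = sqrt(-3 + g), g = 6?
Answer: 12 + 7*sqrt(3) ≈ 24.124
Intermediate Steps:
b(y) = sqrt(3) (b(y) = sqrt(-3 + 6) = sqrt(3))
12 + 7*b(2) = 12 + 7*sqrt(3)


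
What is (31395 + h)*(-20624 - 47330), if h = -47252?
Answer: 1077546578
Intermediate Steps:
(31395 + h)*(-20624 - 47330) = (31395 - 47252)*(-20624 - 47330) = -15857*(-67954) = 1077546578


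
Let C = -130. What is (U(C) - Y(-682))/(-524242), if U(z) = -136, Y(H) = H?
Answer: -273/262121 ≈ -0.0010415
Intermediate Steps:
(U(C) - Y(-682))/(-524242) = (-136 - 1*(-682))/(-524242) = (-136 + 682)*(-1/524242) = 546*(-1/524242) = -273/262121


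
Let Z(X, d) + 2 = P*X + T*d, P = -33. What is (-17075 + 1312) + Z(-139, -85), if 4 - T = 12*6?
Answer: -5398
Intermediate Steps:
T = -68 (T = 4 - 12*6 = 4 - 1*72 = 4 - 72 = -68)
Z(X, d) = -2 - 68*d - 33*X (Z(X, d) = -2 + (-33*X - 68*d) = -2 + (-68*d - 33*X) = -2 - 68*d - 33*X)
(-17075 + 1312) + Z(-139, -85) = (-17075 + 1312) + (-2 - 68*(-85) - 33*(-139)) = -15763 + (-2 + 5780 + 4587) = -15763 + 10365 = -5398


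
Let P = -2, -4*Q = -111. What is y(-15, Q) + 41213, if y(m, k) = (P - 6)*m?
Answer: 41333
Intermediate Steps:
Q = 111/4 (Q = -¼*(-111) = 111/4 ≈ 27.750)
y(m, k) = -8*m (y(m, k) = (-2 - 6)*m = -8*m)
y(-15, Q) + 41213 = -8*(-15) + 41213 = 120 + 41213 = 41333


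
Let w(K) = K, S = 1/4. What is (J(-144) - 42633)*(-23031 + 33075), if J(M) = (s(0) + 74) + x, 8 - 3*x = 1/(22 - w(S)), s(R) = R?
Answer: -12395643012/29 ≈ -4.2744e+8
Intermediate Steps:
S = ¼ ≈ 0.25000
x = 692/261 (x = 8/3 - 1/(3*(22 - 1*¼)) = 8/3 - 1/(3*(22 - ¼)) = 8/3 - 1/(3*87/4) = 8/3 - ⅓*4/87 = 8/3 - 4/261 = 692/261 ≈ 2.6513)
J(M) = 20006/261 (J(M) = (0 + 74) + 692/261 = 74 + 692/261 = 20006/261)
(J(-144) - 42633)*(-23031 + 33075) = (20006/261 - 42633)*(-23031 + 33075) = -11107207/261*10044 = -12395643012/29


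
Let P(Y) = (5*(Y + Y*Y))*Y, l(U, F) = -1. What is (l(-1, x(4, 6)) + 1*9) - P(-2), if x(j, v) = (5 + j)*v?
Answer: 28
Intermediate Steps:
x(j, v) = v*(5 + j)
P(Y) = Y*(5*Y + 5*Y²) (P(Y) = (5*(Y + Y²))*Y = (5*Y + 5*Y²)*Y = Y*(5*Y + 5*Y²))
(l(-1, x(4, 6)) + 1*9) - P(-2) = (-1 + 1*9) - 5*(-2)²*(1 - 2) = (-1 + 9) - 5*4*(-1) = 8 - 1*(-20) = 8 + 20 = 28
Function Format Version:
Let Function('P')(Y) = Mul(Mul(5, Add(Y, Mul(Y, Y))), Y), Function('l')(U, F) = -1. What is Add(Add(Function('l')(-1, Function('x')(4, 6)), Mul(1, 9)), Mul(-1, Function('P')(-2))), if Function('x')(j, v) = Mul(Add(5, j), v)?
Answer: 28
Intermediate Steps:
Function('x')(j, v) = Mul(v, Add(5, j))
Function('P')(Y) = Mul(Y, Add(Mul(5, Y), Mul(5, Pow(Y, 2)))) (Function('P')(Y) = Mul(Mul(5, Add(Y, Pow(Y, 2))), Y) = Mul(Add(Mul(5, Y), Mul(5, Pow(Y, 2))), Y) = Mul(Y, Add(Mul(5, Y), Mul(5, Pow(Y, 2)))))
Add(Add(Function('l')(-1, Function('x')(4, 6)), Mul(1, 9)), Mul(-1, Function('P')(-2))) = Add(Add(-1, Mul(1, 9)), Mul(-1, Mul(5, Pow(-2, 2), Add(1, -2)))) = Add(Add(-1, 9), Mul(-1, Mul(5, 4, -1))) = Add(8, Mul(-1, -20)) = Add(8, 20) = 28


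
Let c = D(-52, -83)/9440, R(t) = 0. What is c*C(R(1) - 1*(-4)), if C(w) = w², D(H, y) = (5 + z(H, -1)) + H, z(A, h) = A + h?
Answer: -10/59 ≈ -0.16949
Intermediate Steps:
D(H, y) = 4 + 2*H (D(H, y) = (5 + (H - 1)) + H = (5 + (-1 + H)) + H = (4 + H) + H = 4 + 2*H)
c = -5/472 (c = (4 + 2*(-52))/9440 = (4 - 104)*(1/9440) = -100*1/9440 = -5/472 ≈ -0.010593)
c*C(R(1) - 1*(-4)) = -5*(0 - 1*(-4))²/472 = -5*(0 + 4)²/472 = -5/472*4² = -5/472*16 = -10/59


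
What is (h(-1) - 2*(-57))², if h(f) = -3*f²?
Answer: 12321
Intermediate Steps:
(h(-1) - 2*(-57))² = (-3*(-1)² - 2*(-57))² = (-3*1 + 114)² = (-3 + 114)² = 111² = 12321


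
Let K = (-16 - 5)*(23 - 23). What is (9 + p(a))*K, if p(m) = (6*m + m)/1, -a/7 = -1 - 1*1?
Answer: 0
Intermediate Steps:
a = 14 (a = -7*(-1 - 1*1) = -7*(-1 - 1) = -7*(-2) = 14)
K = 0 (K = -21*0 = 0)
p(m) = 7*m (p(m) = (7*m)*1 = 7*m)
(9 + p(a))*K = (9 + 7*14)*0 = (9 + 98)*0 = 107*0 = 0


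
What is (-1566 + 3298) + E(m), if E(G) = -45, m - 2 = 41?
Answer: 1687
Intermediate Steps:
m = 43 (m = 2 + 41 = 43)
(-1566 + 3298) + E(m) = (-1566 + 3298) - 45 = 1732 - 45 = 1687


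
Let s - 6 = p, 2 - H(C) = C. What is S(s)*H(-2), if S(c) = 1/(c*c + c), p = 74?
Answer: 1/1620 ≈ 0.00061728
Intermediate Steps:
H(C) = 2 - C
s = 80 (s = 6 + 74 = 80)
S(c) = 1/(c + c**2) (S(c) = 1/(c**2 + c) = 1/(c + c**2))
S(s)*H(-2) = (1/(80*(1 + 80)))*(2 - 1*(-2)) = ((1/80)/81)*(2 + 2) = ((1/80)*(1/81))*4 = (1/6480)*4 = 1/1620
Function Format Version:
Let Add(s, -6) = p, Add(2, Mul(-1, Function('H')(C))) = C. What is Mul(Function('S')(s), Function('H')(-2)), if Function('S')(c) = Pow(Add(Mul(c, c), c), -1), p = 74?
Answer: Rational(1, 1620) ≈ 0.00061728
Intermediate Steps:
Function('H')(C) = Add(2, Mul(-1, C))
s = 80 (s = Add(6, 74) = 80)
Function('S')(c) = Pow(Add(c, Pow(c, 2)), -1) (Function('S')(c) = Pow(Add(Pow(c, 2), c), -1) = Pow(Add(c, Pow(c, 2)), -1))
Mul(Function('S')(s), Function('H')(-2)) = Mul(Mul(Pow(80, -1), Pow(Add(1, 80), -1)), Add(2, Mul(-1, -2))) = Mul(Mul(Rational(1, 80), Pow(81, -1)), Add(2, 2)) = Mul(Mul(Rational(1, 80), Rational(1, 81)), 4) = Mul(Rational(1, 6480), 4) = Rational(1, 1620)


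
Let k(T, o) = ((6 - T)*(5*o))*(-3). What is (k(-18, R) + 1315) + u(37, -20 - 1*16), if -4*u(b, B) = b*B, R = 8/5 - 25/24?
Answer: 1447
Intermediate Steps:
R = 67/120 (R = 8*(1/5) - 25*1/24 = 8/5 - 25/24 = 67/120 ≈ 0.55833)
u(b, B) = -B*b/4 (u(b, B) = -b*B/4 = -B*b/4)
k(T, o) = -15*o*(6 - T) (k(T, o) = (5*o*(6 - T))*(-3) = -15*o*(6 - T))
(k(-18, R) + 1315) + u(37, -20 - 1*16) = (15*(67/120)*(-6 - 18) + 1315) - 1/4*(-20 - 1*16)*37 = (15*(67/120)*(-24) + 1315) - 1/4*(-20 - 16)*37 = (-201 + 1315) - 1/4*(-36)*37 = 1114 + 333 = 1447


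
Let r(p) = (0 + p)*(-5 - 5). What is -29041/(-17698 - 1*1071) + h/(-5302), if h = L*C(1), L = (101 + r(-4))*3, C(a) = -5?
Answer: 193671817/99513238 ≈ 1.9462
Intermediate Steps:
r(p) = -10*p (r(p) = p*(-10) = -10*p)
L = 423 (L = (101 - 10*(-4))*3 = (101 + 40)*3 = 141*3 = 423)
h = -2115 (h = 423*(-5) = -2115)
-29041/(-17698 - 1*1071) + h/(-5302) = -29041/(-17698 - 1*1071) - 2115/(-5302) = -29041/(-17698 - 1071) - 2115*(-1/5302) = -29041/(-18769) + 2115/5302 = -29041*(-1/18769) + 2115/5302 = 29041/18769 + 2115/5302 = 193671817/99513238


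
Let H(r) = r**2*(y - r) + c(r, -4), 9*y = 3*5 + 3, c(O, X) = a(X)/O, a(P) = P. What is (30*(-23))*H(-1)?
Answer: -4830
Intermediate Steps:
c(O, X) = X/O
y = 2 (y = (3*5 + 3)/9 = (15 + 3)/9 = (1/9)*18 = 2)
H(r) = -4/r + r**2*(2 - r) (H(r) = r**2*(2 - r) - 4/r = -4/r + r**2*(2 - r))
(30*(-23))*H(-1) = (30*(-23))*((-4 + (-1)**3*(2 - 1*(-1)))/(-1)) = -(-690)*(-4 - (2 + 1)) = -(-690)*(-4 - 1*3) = -(-690)*(-4 - 3) = -(-690)*(-7) = -690*7 = -4830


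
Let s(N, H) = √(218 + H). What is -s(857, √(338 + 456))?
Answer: -√(218 + √794) ≈ -15.690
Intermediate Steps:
-s(857, √(338 + 456)) = -√(218 + √(338 + 456)) = -√(218 + √794)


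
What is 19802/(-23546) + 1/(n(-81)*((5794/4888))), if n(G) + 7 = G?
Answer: -638223637/750340382 ≈ -0.85058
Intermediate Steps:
n(G) = -7 + G
19802/(-23546) + 1/(n(-81)*((5794/4888))) = 19802/(-23546) + 1/((-7 - 81)*((5794/4888))) = 19802*(-1/23546) + 1/((-88)*((5794*(1/4888)))) = -9901/11773 - 1/(88*2897/2444) = -9901/11773 - 1/88*2444/2897 = -9901/11773 - 611/63734 = -638223637/750340382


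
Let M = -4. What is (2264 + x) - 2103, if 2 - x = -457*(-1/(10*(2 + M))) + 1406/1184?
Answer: 14773/80 ≈ 184.66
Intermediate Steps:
x = 1893/80 (x = 2 - (-457*(-1/(10*(2 - 4))) + 1406/1184) = 2 - (-457/((-10*(-2))) + 1406*(1/1184)) = 2 - (-457/20 + 19/16) = 2 - 1*(-1733/80) = 2 + 1733/80 = 1893/80 ≈ 23.663)
(2264 + x) - 2103 = (2264 + 1893/80) - 2103 = 183013/80 - 2103 = 14773/80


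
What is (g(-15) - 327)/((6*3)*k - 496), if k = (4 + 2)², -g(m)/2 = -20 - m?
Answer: -317/152 ≈ -2.0855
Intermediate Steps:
g(m) = 40 + 2*m (g(m) = -2*(-20 - m) = 40 + 2*m)
k = 36 (k = 6² = 36)
(g(-15) - 327)/((6*3)*k - 496) = ((40 + 2*(-15)) - 327)/((6*3)*36 - 496) = ((40 - 30) - 327)/(18*36 - 496) = (10 - 327)/(648 - 496) = -317/152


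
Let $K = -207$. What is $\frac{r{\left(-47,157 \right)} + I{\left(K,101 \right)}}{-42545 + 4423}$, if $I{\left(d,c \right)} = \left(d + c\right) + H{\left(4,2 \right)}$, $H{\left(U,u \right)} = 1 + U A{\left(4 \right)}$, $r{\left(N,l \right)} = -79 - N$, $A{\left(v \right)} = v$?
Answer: $\frac{121}{38122} \approx 0.003174$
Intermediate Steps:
$H{\left(U,u \right)} = 1 + 4 U$ ($H{\left(U,u \right)} = 1 + U 4 = 1 + 4 U$)
$I{\left(d,c \right)} = 17 + c + d$ ($I{\left(d,c \right)} = \left(d + c\right) + \left(1 + 4 \cdot 4\right) = \left(c + d\right) + \left(1 + 16\right) = \left(c + d\right) + 17 = 17 + c + d$)
$\frac{r{\left(-47,157 \right)} + I{\left(K,101 \right)}}{-42545 + 4423} = \frac{\left(-79 - -47\right) + \left(17 + 101 - 207\right)}{-42545 + 4423} = \frac{\left(-79 + 47\right) - 89}{-38122} = \left(-32 - 89\right) \left(- \frac{1}{38122}\right) = \left(-121\right) \left(- \frac{1}{38122}\right) = \frac{121}{38122}$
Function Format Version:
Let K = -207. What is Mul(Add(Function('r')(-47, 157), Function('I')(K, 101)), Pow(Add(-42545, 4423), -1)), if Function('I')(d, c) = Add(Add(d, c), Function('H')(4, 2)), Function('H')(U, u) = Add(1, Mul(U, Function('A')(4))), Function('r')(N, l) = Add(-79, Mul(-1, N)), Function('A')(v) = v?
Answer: Rational(121, 38122) ≈ 0.0031740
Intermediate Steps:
Function('H')(U, u) = Add(1, Mul(4, U)) (Function('H')(U, u) = Add(1, Mul(U, 4)) = Add(1, Mul(4, U)))
Function('I')(d, c) = Add(17, c, d) (Function('I')(d, c) = Add(Add(d, c), Add(1, Mul(4, 4))) = Add(Add(c, d), Add(1, 16)) = Add(Add(c, d), 17) = Add(17, c, d))
Mul(Add(Function('r')(-47, 157), Function('I')(K, 101)), Pow(Add(-42545, 4423), -1)) = Mul(Add(Add(-79, Mul(-1, -47)), Add(17, 101, -207)), Pow(Add(-42545, 4423), -1)) = Mul(Add(Add(-79, 47), -89), Pow(-38122, -1)) = Mul(Add(-32, -89), Rational(-1, 38122)) = Mul(-121, Rational(-1, 38122)) = Rational(121, 38122)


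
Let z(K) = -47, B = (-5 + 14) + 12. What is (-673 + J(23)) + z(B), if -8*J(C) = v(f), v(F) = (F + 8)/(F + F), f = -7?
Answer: -80639/112 ≈ -719.99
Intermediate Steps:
B = 21 (B = 9 + 12 = 21)
v(F) = (8 + F)/(2*F) (v(F) = (8 + F)/((2*F)) = (8 + F)*(1/(2*F)) = (8 + F)/(2*F))
J(C) = 1/112 (J(C) = -(8 - 7)/(16*(-7)) = -(-1)/(16*7) = -⅛*(-1/14) = 1/112)
(-673 + J(23)) + z(B) = (-673 + 1/112) - 47 = -75375/112 - 47 = -80639/112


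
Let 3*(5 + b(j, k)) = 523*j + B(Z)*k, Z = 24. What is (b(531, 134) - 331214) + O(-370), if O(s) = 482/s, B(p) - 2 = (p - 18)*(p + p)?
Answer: -125261263/555 ≈ -2.2570e+5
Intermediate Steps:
B(p) = 2 + 2*p*(-18 + p) (B(p) = 2 + (p - 18)*(p + p) = 2 + (-18 + p)*(2*p) = 2 + 2*p*(-18 + p))
b(j, k) = -5 + 290*k/3 + 523*j/3 (b(j, k) = -5 + (523*j + (2 - 36*24 + 2*24²)*k)/3 = -5 + (523*j + (2 - 864 + 2*576)*k)/3 = -5 + (523*j + (2 - 864 + 1152)*k)/3 = -5 + (523*j + 290*k)/3 = -5 + (290*k + 523*j)/3 = -5 + (290*k/3 + 523*j/3) = -5 + 290*k/3 + 523*j/3)
(b(531, 134) - 331214) + O(-370) = ((-5 + (290/3)*134 + (523/3)*531) - 331214) + 482/(-370) = ((-5 + 38860/3 + 92571) - 331214) + 482*(-1/370) = (316558/3 - 331214) - 241/185 = -677084/3 - 241/185 = -125261263/555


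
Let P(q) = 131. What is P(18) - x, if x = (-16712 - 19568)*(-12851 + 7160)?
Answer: -206469349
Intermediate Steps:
x = 206469480 (x = -36280*(-5691) = 206469480)
P(18) - x = 131 - 1*206469480 = 131 - 206469480 = -206469349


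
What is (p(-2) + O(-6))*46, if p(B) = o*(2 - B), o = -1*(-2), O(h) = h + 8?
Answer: 460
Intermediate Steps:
O(h) = 8 + h
o = 2
p(B) = 4 - 2*B (p(B) = 2*(2 - B) = 4 - 2*B)
(p(-2) + O(-6))*46 = ((4 - 2*(-2)) + (8 - 6))*46 = ((4 + 4) + 2)*46 = (8 + 2)*46 = 10*46 = 460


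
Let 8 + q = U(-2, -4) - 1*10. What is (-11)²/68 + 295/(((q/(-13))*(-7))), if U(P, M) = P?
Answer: -3048/119 ≈ -25.613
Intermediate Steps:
q = -20 (q = -8 + (-2 - 1*10) = -8 + (-2 - 10) = -8 - 12 = -20)
(-11)²/68 + 295/(((q/(-13))*(-7))) = (-11)²/68 + 295/((-20/(-13)*(-7))) = 121*(1/68) + 295/((-20*(-1/13)*(-7))) = 121/68 + 295/(((20/13)*(-7))) = 121/68 + 295/(-140/13) = 121/68 + 295*(-13/140) = 121/68 - 767/28 = -3048/119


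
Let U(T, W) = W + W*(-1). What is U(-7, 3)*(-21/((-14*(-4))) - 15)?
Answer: 0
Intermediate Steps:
U(T, W) = 0 (U(T, W) = W - W = 0)
U(-7, 3)*(-21/((-14*(-4))) - 15) = 0*(-21/((-14*(-4))) - 15) = 0*(-21/56 - 15) = 0*(-21*1/56 - 15) = 0*(-3/8 - 15) = 0*(-123/8) = 0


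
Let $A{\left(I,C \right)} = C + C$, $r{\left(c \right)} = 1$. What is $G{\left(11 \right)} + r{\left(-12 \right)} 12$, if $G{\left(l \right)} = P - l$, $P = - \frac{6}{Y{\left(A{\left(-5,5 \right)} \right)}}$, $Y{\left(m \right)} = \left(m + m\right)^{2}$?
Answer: $\frac{197}{200} \approx 0.985$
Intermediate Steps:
$A{\left(I,C \right)} = 2 C$
$Y{\left(m \right)} = 4 m^{2}$ ($Y{\left(m \right)} = \left(2 m\right)^{2} = 4 m^{2}$)
$P = - \frac{3}{200}$ ($P = - \frac{6}{4 \left(2 \cdot 5\right)^{2}} = - \frac{6}{4 \cdot 10^{2}} = - \frac{6}{4 \cdot 100} = - \frac{6}{400} = \left(-6\right) \frac{1}{400} = - \frac{3}{200} \approx -0.015$)
$G{\left(l \right)} = - \frac{3}{200} - l$
$G{\left(11 \right)} + r{\left(-12 \right)} 12 = \left(- \frac{3}{200} - 11\right) + 1 \cdot 12 = \left(- \frac{3}{200} - 11\right) + 12 = - \frac{2203}{200} + 12 = \frac{197}{200}$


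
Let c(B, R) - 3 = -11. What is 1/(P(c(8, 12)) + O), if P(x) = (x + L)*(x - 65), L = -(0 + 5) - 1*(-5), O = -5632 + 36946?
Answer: 1/31898 ≈ 3.1350e-5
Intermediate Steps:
O = 31314
c(B, R) = -8 (c(B, R) = 3 - 11 = -8)
L = 0 (L = -1*5 + 5 = -5 + 5 = 0)
P(x) = x*(-65 + x) (P(x) = (x + 0)*(x - 65) = x*(-65 + x))
1/(P(c(8, 12)) + O) = 1/(-8*(-65 - 8) + 31314) = 1/(-8*(-73) + 31314) = 1/(584 + 31314) = 1/31898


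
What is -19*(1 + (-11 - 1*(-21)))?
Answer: -209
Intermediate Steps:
-19*(1 + (-11 - 1*(-21))) = -19*(1 + (-11 + 21)) = -19*(1 + 10) = -19*11 = -209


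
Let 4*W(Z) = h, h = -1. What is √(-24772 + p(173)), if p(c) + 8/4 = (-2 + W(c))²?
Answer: I*√396303/4 ≈ 157.38*I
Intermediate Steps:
W(Z) = -¼ (W(Z) = (¼)*(-1) = -¼)
p(c) = 49/16 (p(c) = -2 + (-2 - ¼)² = -2 + (-9/4)² = -2 + 81/16 = 49/16)
√(-24772 + p(173)) = √(-24772 + 49/16) = √(-396303/16) = I*√396303/4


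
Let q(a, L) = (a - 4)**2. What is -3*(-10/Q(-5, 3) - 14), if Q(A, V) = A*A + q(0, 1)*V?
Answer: 3096/73 ≈ 42.411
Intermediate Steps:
q(a, L) = (-4 + a)**2
Q(A, V) = A**2 + 16*V (Q(A, V) = A*A + (-4 + 0)**2*V = A**2 + (-4)**2*V = A**2 + 16*V)
-3*(-10/Q(-5, 3) - 14) = -3*(-10/((-5)**2 + 16*3) - 14) = -3*(-10/(25 + 48) - 14) = -3*(-10/73 - 14) = -3*(-1032/73) = 3096/73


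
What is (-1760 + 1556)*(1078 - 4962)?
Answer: 792336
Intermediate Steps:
(-1760 + 1556)*(1078 - 4962) = -204*(-3884) = 792336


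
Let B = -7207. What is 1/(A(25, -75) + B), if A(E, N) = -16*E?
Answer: -1/7607 ≈ -0.00013146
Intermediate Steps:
1/(A(25, -75) + B) = 1/(-16*25 - 7207) = 1/(-400 - 7207) = 1/(-7607) = -1/7607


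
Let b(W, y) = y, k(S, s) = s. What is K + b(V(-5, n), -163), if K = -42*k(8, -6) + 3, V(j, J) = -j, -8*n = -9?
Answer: 92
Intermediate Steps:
n = 9/8 (n = -⅛*(-9) = 9/8 ≈ 1.1250)
K = 255 (K = -42*(-6) + 3 = 252 + 3 = 255)
K + b(V(-5, n), -163) = 255 - 163 = 92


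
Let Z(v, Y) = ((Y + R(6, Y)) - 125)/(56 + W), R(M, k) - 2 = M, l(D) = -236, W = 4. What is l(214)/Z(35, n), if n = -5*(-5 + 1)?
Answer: 14160/97 ≈ 145.98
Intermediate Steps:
R(M, k) = 2 + M
n = 20 (n = -5*(-4) = 20)
Z(v, Y) = -39/20 + Y/60 (Z(v, Y) = ((Y + (2 + 6)) - 125)/(56 + 4) = ((Y + 8) - 125)/60 = ((8 + Y) - 125)*(1/60) = (-117 + Y)*(1/60) = -39/20 + Y/60)
l(214)/Z(35, n) = -236/(-39/20 + (1/60)*20) = -236/(-39/20 + ⅓) = -236/(-97/60) = -236*(-60/97) = 14160/97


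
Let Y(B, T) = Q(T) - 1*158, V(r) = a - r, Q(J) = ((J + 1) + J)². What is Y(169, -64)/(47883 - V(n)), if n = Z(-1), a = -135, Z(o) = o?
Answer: 15971/48017 ≈ 0.33261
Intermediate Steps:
Q(J) = (1 + 2*J)² (Q(J) = ((1 + J) + J)² = (1 + 2*J)²)
n = -1
V(r) = -135 - r
Y(B, T) = -158 + (1 + 2*T)² (Y(B, T) = (1 + 2*T)² - 1*158 = (1 + 2*T)² - 158 = -158 + (1 + 2*T)²)
Y(169, -64)/(47883 - V(n)) = (-158 + (1 + 2*(-64))²)/(47883 - (-135 - 1*(-1))) = (-158 + (1 - 128)²)/(47883 - (-135 + 1)) = (-158 + (-127)²)/(47883 - 1*(-134)) = (-158 + 16129)/(47883 + 134) = 15971/48017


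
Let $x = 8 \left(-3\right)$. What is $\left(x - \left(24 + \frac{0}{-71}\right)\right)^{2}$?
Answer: $2304$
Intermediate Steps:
$x = -24$
$\left(x - \left(24 + \frac{0}{-71}\right)\right)^{2} = \left(-24 - \left(24 + \frac{0}{-71}\right)\right)^{2} = \left(-24 - \left(24 + 0 \left(- \frac{1}{71}\right)\right)\right)^{2} = \left(-24 - 24\right)^{2} = \left(-48\right)^{2} = 2304$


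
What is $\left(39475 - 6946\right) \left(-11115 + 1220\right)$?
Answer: $-321874455$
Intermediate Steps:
$\left(39475 - 6946\right) \left(-11115 + 1220\right) = \left(39475 + \left(-18799 + 11853\right)\right) \left(-9895\right) = \left(39475 - 6946\right) \left(-9895\right) = 32529 \left(-9895\right) = -321874455$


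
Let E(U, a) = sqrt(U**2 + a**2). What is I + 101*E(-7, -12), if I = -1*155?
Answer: -155 + 101*sqrt(193) ≈ 1248.1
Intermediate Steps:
I = -155
I + 101*E(-7, -12) = -155 + 101*sqrt((-7)**2 + (-12)**2) = -155 + 101*sqrt(49 + 144) = -155 + 101*sqrt(193)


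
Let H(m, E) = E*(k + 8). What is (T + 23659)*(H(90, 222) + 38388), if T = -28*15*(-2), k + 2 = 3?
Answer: 989416614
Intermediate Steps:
k = 1 (k = -2 + 3 = 1)
H(m, E) = 9*E (H(m, E) = E*(1 + 8) = E*9 = 9*E)
T = 840 (T = -420*(-2) = 840)
(T + 23659)*(H(90, 222) + 38388) = (840 + 23659)*(9*222 + 38388) = 24499*(1998 + 38388) = 24499*40386 = 989416614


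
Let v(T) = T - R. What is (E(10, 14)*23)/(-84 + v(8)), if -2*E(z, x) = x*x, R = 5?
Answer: 2254/81 ≈ 27.827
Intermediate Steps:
E(z, x) = -x²/2 (E(z, x) = -x*x/2 = -x²/2)
v(T) = -5 + T (v(T) = T - 1*5 = T - 5 = -5 + T)
(E(10, 14)*23)/(-84 + v(8)) = (-½*14²*23)/(-84 + (-5 + 8)) = (-½*196*23)/(-84 + 3) = -98*23/(-81) = -2254*(-1/81) = 2254/81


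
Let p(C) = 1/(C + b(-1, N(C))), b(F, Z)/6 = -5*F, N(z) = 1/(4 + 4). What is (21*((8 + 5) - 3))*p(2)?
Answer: 105/16 ≈ 6.5625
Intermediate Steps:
N(z) = ⅛ (N(z) = 1/8 = ⅛)
b(F, Z) = -30*F (b(F, Z) = 6*(-5*F) = -30*F)
p(C) = 1/(30 + C) (p(C) = 1/(C - 30*(-1)) = 1/(C + 30) = 1/(30 + C))
(21*((8 + 5) - 3))*p(2) = (21*((8 + 5) - 3))/(30 + 2) = (21*(13 - 3))/32 = (21*10)*(1/32) = 210*(1/32) = 105/16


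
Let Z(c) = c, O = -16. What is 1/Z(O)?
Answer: -1/16 ≈ -0.062500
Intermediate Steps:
1/Z(O) = 1/(-16) = -1/16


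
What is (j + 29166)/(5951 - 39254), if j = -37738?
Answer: 8572/33303 ≈ 0.25739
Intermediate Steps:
(j + 29166)/(5951 - 39254) = (-37738 + 29166)/(5951 - 39254) = -8572/(-33303) = -8572*(-1/33303) = 8572/33303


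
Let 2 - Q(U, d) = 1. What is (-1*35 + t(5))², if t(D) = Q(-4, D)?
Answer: 1156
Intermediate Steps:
Q(U, d) = 1 (Q(U, d) = 2 - 1*1 = 2 - 1 = 1)
t(D) = 1
(-1*35 + t(5))² = (-1*35 + 1)² = (-35 + 1)² = (-34)² = 1156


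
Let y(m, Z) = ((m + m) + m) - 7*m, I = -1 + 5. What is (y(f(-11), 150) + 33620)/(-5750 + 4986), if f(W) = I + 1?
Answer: -8400/191 ≈ -43.979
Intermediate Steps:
I = 4
f(W) = 5 (f(W) = 4 + 1 = 5)
y(m, Z) = -4*m (y(m, Z) = (2*m + m) - 7*m = 3*m - 7*m = -4*m)
(y(f(-11), 150) + 33620)/(-5750 + 4986) = (-4*5 + 33620)/(-5750 + 4986) = (-20 + 33620)/(-764) = 33600*(-1/764) = -8400/191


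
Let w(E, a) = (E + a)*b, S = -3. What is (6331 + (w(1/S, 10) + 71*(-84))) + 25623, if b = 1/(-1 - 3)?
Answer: 311851/12 ≈ 25988.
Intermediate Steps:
b = -1/4 (b = 1/(-4) = -1/4 ≈ -0.25000)
w(E, a) = -E/4 - a/4 (w(E, a) = (E + a)*(-1/4) = -E/4 - a/4)
(6331 + (w(1/S, 10) + 71*(-84))) + 25623 = (6331 + ((-1/4/(-3) - 1/4*10) + 71*(-84))) + 25623 = (6331 + ((-1/4*(-1/3) - 5/2) - 5964)) + 25623 = (6331 + ((1/12 - 5/2) - 5964)) + 25623 = (6331 + (-29/12 - 5964)) + 25623 = (6331 - 71597/12) + 25623 = 4375/12 + 25623 = 311851/12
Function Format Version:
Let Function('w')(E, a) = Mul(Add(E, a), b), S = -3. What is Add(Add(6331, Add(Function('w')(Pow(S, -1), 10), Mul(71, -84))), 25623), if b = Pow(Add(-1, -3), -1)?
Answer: Rational(311851, 12) ≈ 25988.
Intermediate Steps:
b = Rational(-1, 4) (b = Pow(-4, -1) = Rational(-1, 4) ≈ -0.25000)
Function('w')(E, a) = Add(Mul(Rational(-1, 4), E), Mul(Rational(-1, 4), a)) (Function('w')(E, a) = Mul(Add(E, a), Rational(-1, 4)) = Add(Mul(Rational(-1, 4), E), Mul(Rational(-1, 4), a)))
Add(Add(6331, Add(Function('w')(Pow(S, -1), 10), Mul(71, -84))), 25623) = Add(Add(6331, Add(Add(Mul(Rational(-1, 4), Pow(-3, -1)), Mul(Rational(-1, 4), 10)), Mul(71, -84))), 25623) = Add(Add(6331, Add(Add(Mul(Rational(-1, 4), Rational(-1, 3)), Rational(-5, 2)), -5964)), 25623) = Add(Add(6331, Add(Add(Rational(1, 12), Rational(-5, 2)), -5964)), 25623) = Add(Add(6331, Add(Rational(-29, 12), -5964)), 25623) = Add(Add(6331, Rational(-71597, 12)), 25623) = Add(Rational(4375, 12), 25623) = Rational(311851, 12)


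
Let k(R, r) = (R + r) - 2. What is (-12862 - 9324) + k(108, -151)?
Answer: -22231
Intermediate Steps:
k(R, r) = -2 + R + r
(-12862 - 9324) + k(108, -151) = (-12862 - 9324) + (-2 + 108 - 151) = -22186 - 45 = -22231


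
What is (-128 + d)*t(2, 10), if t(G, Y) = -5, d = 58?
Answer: 350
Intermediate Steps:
(-128 + d)*t(2, 10) = (-128 + 58)*(-5) = -70*(-5) = 350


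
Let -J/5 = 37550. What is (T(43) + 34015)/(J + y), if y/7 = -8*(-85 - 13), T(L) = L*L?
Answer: -17932/91131 ≈ -0.19677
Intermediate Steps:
J = -187750 (J = -5*37550 = -187750)
T(L) = L²
y = 5488 (y = 7*(-8*(-85 - 13)) = 7*(-8*(-98)) = 7*784 = 5488)
(T(43) + 34015)/(J + y) = (43² + 34015)/(-187750 + 5488) = (1849 + 34015)/(-182262) = 35864*(-1/182262) = -17932/91131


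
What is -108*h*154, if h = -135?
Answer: 2245320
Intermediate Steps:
-108*h*154 = -108*(-135)*154 = 14580*154 = 2245320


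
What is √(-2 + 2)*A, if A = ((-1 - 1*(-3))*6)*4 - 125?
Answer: 0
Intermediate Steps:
A = -77 (A = ((-1 + 3)*6)*4 - 125 = (2*6)*4 - 125 = 12*4 - 125 = 48 - 125 = -77)
√(-2 + 2)*A = √(-2 + 2)*(-77) = √0*(-77) = 0*(-77) = 0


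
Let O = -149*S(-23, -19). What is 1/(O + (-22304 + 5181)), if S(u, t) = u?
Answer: -1/13696 ≈ -7.3014e-5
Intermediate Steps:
O = 3427 (O = -149*(-23) = 3427)
1/(O + (-22304 + 5181)) = 1/(3427 + (-22304 + 5181)) = 1/(3427 - 17123) = 1/(-13696) = -1/13696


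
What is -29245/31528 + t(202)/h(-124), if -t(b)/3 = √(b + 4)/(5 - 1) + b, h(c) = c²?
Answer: -3662321/3787301 - 3*√206/61504 ≈ -0.96770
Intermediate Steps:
t(b) = -3*b - 3*√(4 + b)/4 (t(b) = -3*(√(b + 4)/(5 - 1) + b) = -3*(√(4 + b)/4 + b) = -3*(b + √(4 + b)/4) = -3*b - 3*√(4 + b)/4)
-29245/31528 + t(202)/h(-124) = -29245/31528 + (-3*202 - 3*√(4 + 202)/4)/((-124)²) = -29245*1/31528 + (-606 - 3*√206/4)/15376 = -29245/31528 + (-606 - 3*√206/4)*(1/15376) = -29245/31528 + (-303/7688 - 3*√206/61504) = -3662321/3787301 - 3*√206/61504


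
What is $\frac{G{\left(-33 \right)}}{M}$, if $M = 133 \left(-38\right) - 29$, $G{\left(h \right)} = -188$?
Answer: $\frac{188}{5083} \approx 0.036986$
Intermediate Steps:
$M = -5083$ ($M = -5054 - 29 = -5083$)
$\frac{G{\left(-33 \right)}}{M} = - \frac{188}{-5083} = \left(-188\right) \left(- \frac{1}{5083}\right) = \frac{188}{5083}$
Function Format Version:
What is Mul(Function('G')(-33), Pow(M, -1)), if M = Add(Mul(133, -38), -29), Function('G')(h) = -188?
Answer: Rational(188, 5083) ≈ 0.036986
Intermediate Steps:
M = -5083 (M = Add(-5054, -29) = -5083)
Mul(Function('G')(-33), Pow(M, -1)) = Mul(-188, Pow(-5083, -1)) = Mul(-188, Rational(-1, 5083)) = Rational(188, 5083)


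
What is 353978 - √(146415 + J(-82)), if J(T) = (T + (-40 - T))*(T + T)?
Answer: 353978 - 5*√6119 ≈ 3.5359e+5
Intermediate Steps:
J(T) = -80*T
353978 - √(146415 + J(-82)) = 353978 - √(146415 - 80*(-82)) = 353978 - √(146415 + 6560) = 353978 - √152975 = 353978 - 5*√6119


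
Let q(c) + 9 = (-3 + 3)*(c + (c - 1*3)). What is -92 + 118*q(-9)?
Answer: -1154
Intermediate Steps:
q(c) = -9 (q(c) = -9 + (-3 + 3)*(c + (c - 1*3)) = -9 + 0*(c + (c - 3)) = -9 + 0*(c + (-3 + c)) = -9 + 0*(-3 + 2*c) = -9 + 0 = -9)
-92 + 118*q(-9) = -92 + 118*(-9) = -92 - 1062 = -1154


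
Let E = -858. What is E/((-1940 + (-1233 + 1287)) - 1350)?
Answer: 429/1618 ≈ 0.26514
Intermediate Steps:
E/((-1940 + (-1233 + 1287)) - 1350) = -858/((-1940 + (-1233 + 1287)) - 1350) = -858/((-1940 + 54) - 1350) = -858/(-1886 - 1350) = -858/(-3236) = -858*(-1/3236) = 429/1618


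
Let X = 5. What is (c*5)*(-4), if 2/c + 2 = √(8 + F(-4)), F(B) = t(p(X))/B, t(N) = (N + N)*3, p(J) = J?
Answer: 160/7 + 40*√2/7 ≈ 30.938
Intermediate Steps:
t(N) = 6*N (t(N) = (2*N)*3 = 6*N)
F(B) = 30/B (F(B) = (6*5)/B = 30/B)
c = 2/(-2 + √2/2) (c = 2/(-2 + √(8 + 30/(-4))) = 2/(-2 + √(8 + 30*(-¼))) = 2/(-2 + √(8 - 15/2)) = 2/(-2 + √(½)) = 2/(-2 + √2/2) ≈ -1.5469)
(c*5)*(-4) = ((-8/7 - 2*√2/7)*5)*(-4) = (-40/7 - 10*√2/7)*(-4) = 160/7 + 40*√2/7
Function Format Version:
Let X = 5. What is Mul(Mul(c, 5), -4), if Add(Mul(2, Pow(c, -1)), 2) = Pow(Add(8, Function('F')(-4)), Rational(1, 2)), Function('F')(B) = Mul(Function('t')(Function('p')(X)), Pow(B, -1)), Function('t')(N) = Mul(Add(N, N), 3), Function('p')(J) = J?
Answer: Add(Rational(160, 7), Mul(Rational(40, 7), Pow(2, Rational(1, 2)))) ≈ 30.938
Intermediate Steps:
Function('t')(N) = Mul(6, N) (Function('t')(N) = Mul(Mul(2, N), 3) = Mul(6, N))
Function('F')(B) = Mul(30, Pow(B, -1)) (Function('F')(B) = Mul(Mul(6, 5), Pow(B, -1)) = Mul(30, Pow(B, -1)))
c = Mul(2, Pow(Add(-2, Mul(Rational(1, 2), Pow(2, Rational(1, 2)))), -1)) (c = Mul(2, Pow(Add(-2, Pow(Add(8, Mul(30, Pow(-4, -1))), Rational(1, 2))), -1)) = Mul(2, Pow(Add(-2, Pow(Add(8, Mul(30, Rational(-1, 4))), Rational(1, 2))), -1)) = Mul(2, Pow(Add(-2, Pow(Add(8, Rational(-15, 2)), Rational(1, 2))), -1)) = Mul(2, Pow(Add(-2, Pow(Rational(1, 2), Rational(1, 2))), -1)) = Mul(2, Pow(Add(-2, Mul(Rational(1, 2), Pow(2, Rational(1, 2)))), -1)) ≈ -1.5469)
Mul(Mul(c, 5), -4) = Mul(Mul(Add(Rational(-8, 7), Mul(Rational(-2, 7), Pow(2, Rational(1, 2)))), 5), -4) = Mul(Add(Rational(-40, 7), Mul(Rational(-10, 7), Pow(2, Rational(1, 2)))), -4) = Add(Rational(160, 7), Mul(Rational(40, 7), Pow(2, Rational(1, 2))))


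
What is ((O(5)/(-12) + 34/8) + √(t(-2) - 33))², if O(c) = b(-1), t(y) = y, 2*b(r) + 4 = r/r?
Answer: -1015/64 + 35*I*√35/4 ≈ -15.859 + 51.766*I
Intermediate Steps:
b(r) = -3/2 (b(r) = -2 + (r/r)/2 = -2 + (½)*1 = -2 + ½ = -3/2)
O(c) = -3/2
((O(5)/(-12) + 34/8) + √(t(-2) - 33))² = ((-3/2/(-12) + 34/8) + √(-2 - 33))² = ((-3/2*(-1/12) + 34*(⅛)) + √(-35))² = ((⅛ + 17/4) + I*√35)² = (35/8 + I*√35)²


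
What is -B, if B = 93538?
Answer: -93538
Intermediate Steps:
-B = -1*93538 = -93538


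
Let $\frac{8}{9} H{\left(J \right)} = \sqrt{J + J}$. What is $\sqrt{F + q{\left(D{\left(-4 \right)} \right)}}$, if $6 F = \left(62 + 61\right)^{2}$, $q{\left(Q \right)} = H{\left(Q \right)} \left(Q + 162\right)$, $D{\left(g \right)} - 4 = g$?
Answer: $\frac{41 \sqrt{6}}{2} \approx 50.215$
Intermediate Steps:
$H{\left(J \right)} = \frac{9 \sqrt{2} \sqrt{J}}{8}$ ($H{\left(J \right)} = \frac{9 \sqrt{J + J}}{8} = \frac{9 \sqrt{2 J}}{8} = \frac{9 \sqrt{2} \sqrt{J}}{8}$)
$D{\left(g \right)} = 4 + g$
$q{\left(Q \right)} = \frac{9 \sqrt{2} \sqrt{Q} \left(162 + Q\right)}{8}$ ($q{\left(Q \right)} = \frac{9 \sqrt{2} \sqrt{Q}}{8} \left(Q + 162\right) = \frac{9 \sqrt{2} \sqrt{Q}}{8} \left(162 + Q\right) = \frac{9 \sqrt{2} \sqrt{Q} \left(162 + Q\right)}{8}$)
$F = \frac{5043}{2}$ ($F = \frac{\left(62 + 61\right)^{2}}{6} = \frac{123^{2}}{6} = \frac{1}{6} \cdot 15129 = \frac{5043}{2} \approx 2521.5$)
$\sqrt{F + q{\left(D{\left(-4 \right)} \right)}} = \sqrt{\frac{5043}{2} + \frac{9 \sqrt{2} \sqrt{4 - 4} \left(162 + \left(4 - 4\right)\right)}{8}} = \sqrt{\frac{5043}{2} + \frac{9 \sqrt{2} \sqrt{0} \left(162 + 0\right)}{8}} = \sqrt{\frac{5043}{2} + \frac{9}{8} \sqrt{2} \cdot 0 \cdot 162} = \sqrt{\frac{5043}{2} + 0} = \sqrt{\frac{5043}{2}} = \frac{41 \sqrt{6}}{2}$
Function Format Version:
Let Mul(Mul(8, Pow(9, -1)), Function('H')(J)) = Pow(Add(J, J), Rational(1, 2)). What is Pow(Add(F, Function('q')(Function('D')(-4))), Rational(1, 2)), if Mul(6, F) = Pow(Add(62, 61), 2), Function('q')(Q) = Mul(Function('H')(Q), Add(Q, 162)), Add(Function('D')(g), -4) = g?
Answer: Mul(Rational(41, 2), Pow(6, Rational(1, 2))) ≈ 50.215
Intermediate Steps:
Function('H')(J) = Mul(Rational(9, 8), Pow(2, Rational(1, 2)), Pow(J, Rational(1, 2))) (Function('H')(J) = Mul(Rational(9, 8), Pow(Add(J, J), Rational(1, 2))) = Mul(Rational(9, 8), Pow(Mul(2, J), Rational(1, 2))) = Mul(Rational(9, 8), Mul(Pow(2, Rational(1, 2)), Pow(J, Rational(1, 2)))) = Mul(Rational(9, 8), Pow(2, Rational(1, 2)), Pow(J, Rational(1, 2))))
Function('D')(g) = Add(4, g)
Function('q')(Q) = Mul(Rational(9, 8), Pow(2, Rational(1, 2)), Pow(Q, Rational(1, 2)), Add(162, Q)) (Function('q')(Q) = Mul(Mul(Rational(9, 8), Pow(2, Rational(1, 2)), Pow(Q, Rational(1, 2))), Add(Q, 162)) = Mul(Mul(Rational(9, 8), Pow(2, Rational(1, 2)), Pow(Q, Rational(1, 2))), Add(162, Q)) = Mul(Rational(9, 8), Pow(2, Rational(1, 2)), Pow(Q, Rational(1, 2)), Add(162, Q)))
F = Rational(5043, 2) (F = Mul(Rational(1, 6), Pow(Add(62, 61), 2)) = Mul(Rational(1, 6), Pow(123, 2)) = Mul(Rational(1, 6), 15129) = Rational(5043, 2) ≈ 2521.5)
Pow(Add(F, Function('q')(Function('D')(-4))), Rational(1, 2)) = Pow(Add(Rational(5043, 2), Mul(Rational(9, 8), Pow(2, Rational(1, 2)), Pow(Add(4, -4), Rational(1, 2)), Add(162, Add(4, -4)))), Rational(1, 2)) = Pow(Add(Rational(5043, 2), Mul(Rational(9, 8), Pow(2, Rational(1, 2)), Pow(0, Rational(1, 2)), Add(162, 0))), Rational(1, 2)) = Pow(Add(Rational(5043, 2), Mul(Rational(9, 8), Pow(2, Rational(1, 2)), 0, 162)), Rational(1, 2)) = Pow(Add(Rational(5043, 2), 0), Rational(1, 2)) = Pow(Rational(5043, 2), Rational(1, 2)) = Mul(Rational(41, 2), Pow(6, Rational(1, 2)))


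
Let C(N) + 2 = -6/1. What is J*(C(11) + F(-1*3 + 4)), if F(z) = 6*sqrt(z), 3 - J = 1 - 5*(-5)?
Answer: 46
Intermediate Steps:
J = -23 (J = 3 - (1 - 5*(-5)) = 3 - (1 + 25) = 3 - 1*26 = 3 - 26 = -23)
C(N) = -8 (C(N) = -2 - 6/1 = -2 - 6*1 = -2 - 6 = -8)
J*(C(11) + F(-1*3 + 4)) = -23*(-8 + 6*sqrt(-1*3 + 4)) = -23*(-8 + 6*sqrt(-3 + 4)) = -23*(-8 + 6*sqrt(1)) = -23*(-8 + 6*1) = -23*(-8 + 6) = -23*(-2) = 46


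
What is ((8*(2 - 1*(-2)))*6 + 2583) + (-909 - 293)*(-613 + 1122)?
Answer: -609043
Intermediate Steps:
((8*(2 - 1*(-2)))*6 + 2583) + (-909 - 293)*(-613 + 1122) = ((8*(2 + 2))*6 + 2583) - 1202*509 = ((8*4)*6 + 2583) - 611818 = (32*6 + 2583) - 611818 = (192 + 2583) - 611818 = 2775 - 611818 = -609043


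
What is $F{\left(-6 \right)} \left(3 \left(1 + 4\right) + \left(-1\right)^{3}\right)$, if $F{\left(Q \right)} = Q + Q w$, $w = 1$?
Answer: $-168$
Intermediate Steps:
$F{\left(Q \right)} = 2 Q$ ($F{\left(Q \right)} = Q + Q 1 = Q + Q = 2 Q$)
$F{\left(-6 \right)} \left(3 \left(1 + 4\right) + \left(-1\right)^{3}\right) = 2 \left(-6\right) \left(3 \left(1 + 4\right) + \left(-1\right)^{3}\right) = - 12 \left(3 \cdot 5 - 1\right) = - 12 \left(15 - 1\right) = \left(-12\right) 14 = -168$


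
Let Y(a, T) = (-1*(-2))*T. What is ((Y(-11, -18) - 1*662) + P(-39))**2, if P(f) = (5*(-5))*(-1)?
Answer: 452929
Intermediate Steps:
Y(a, T) = 2*T
P(f) = 25 (P(f) = -25*(-1) = 25)
((Y(-11, -18) - 1*662) + P(-39))**2 = ((2*(-18) - 1*662) + 25)**2 = ((-36 - 662) + 25)**2 = (-698 + 25)**2 = (-673)**2 = 452929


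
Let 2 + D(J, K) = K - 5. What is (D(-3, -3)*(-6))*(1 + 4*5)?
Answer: 1260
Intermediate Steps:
D(J, K) = -7 + K (D(J, K) = -2 + (K - 5) = -2 + (-5 + K) = -7 + K)
(D(-3, -3)*(-6))*(1 + 4*5) = ((-7 - 3)*(-6))*(1 + 4*5) = (-10*(-6))*(1 + 20) = 60*21 = 1260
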